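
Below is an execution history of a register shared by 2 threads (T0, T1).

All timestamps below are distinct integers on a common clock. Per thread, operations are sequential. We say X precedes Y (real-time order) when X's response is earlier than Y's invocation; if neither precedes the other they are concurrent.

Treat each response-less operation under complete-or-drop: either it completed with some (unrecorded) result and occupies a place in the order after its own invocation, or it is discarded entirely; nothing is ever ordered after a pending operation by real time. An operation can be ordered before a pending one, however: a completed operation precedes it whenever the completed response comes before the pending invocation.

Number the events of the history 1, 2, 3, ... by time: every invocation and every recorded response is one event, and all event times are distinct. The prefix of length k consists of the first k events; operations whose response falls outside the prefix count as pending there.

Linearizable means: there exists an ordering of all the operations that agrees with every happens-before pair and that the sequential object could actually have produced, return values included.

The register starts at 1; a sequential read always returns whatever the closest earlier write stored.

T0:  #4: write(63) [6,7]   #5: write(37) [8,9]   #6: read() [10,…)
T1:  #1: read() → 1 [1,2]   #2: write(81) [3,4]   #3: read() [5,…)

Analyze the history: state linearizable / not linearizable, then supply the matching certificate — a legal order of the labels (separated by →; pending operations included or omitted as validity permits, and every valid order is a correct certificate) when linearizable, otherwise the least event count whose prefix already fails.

linearizable — witness: #1 → #2 → #3 → #4 → #5

1. #1 read() → 1, leaving value 1
2. #2 write(81), leaving value 81
3. #3 read() (pending, included), leaving value 81
4. #4 write(63), leaving value 63
5. #5 write(37), leaving value 37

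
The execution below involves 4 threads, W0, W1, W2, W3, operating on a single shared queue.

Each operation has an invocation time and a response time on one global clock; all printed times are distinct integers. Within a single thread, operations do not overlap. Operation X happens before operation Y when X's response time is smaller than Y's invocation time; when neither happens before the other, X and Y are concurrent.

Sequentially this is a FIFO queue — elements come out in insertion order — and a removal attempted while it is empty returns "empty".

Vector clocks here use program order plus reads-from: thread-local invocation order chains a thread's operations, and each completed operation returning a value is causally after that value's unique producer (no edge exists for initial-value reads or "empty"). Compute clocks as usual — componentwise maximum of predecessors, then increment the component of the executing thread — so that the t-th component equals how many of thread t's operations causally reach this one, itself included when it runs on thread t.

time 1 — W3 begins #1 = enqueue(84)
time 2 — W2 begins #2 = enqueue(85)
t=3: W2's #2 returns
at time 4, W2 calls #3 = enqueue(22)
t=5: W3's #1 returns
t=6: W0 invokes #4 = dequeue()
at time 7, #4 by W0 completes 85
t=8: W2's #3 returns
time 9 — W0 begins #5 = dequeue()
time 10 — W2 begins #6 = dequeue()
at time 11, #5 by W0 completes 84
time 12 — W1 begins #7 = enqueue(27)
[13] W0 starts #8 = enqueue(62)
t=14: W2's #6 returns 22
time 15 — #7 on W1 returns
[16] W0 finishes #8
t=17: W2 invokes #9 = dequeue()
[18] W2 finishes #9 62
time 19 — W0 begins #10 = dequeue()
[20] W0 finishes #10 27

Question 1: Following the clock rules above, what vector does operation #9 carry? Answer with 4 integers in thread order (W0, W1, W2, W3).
VC(#1, invoked at 1): no causal predecessors; +1 on W3 → (0, 0, 0, 1)
VC(#2, invoked at 2): no causal predecessors; +1 on W2 → (0, 0, 1, 0)
VC(#7, invoked at 12): no causal predecessors; +1 on W1 → (0, 1, 0, 0)
#3 (invocation 4): componentwise max over VC(#2)=(0, 0, 1, 0), +1 at W2, giving (0, 0, 2, 0)
#4 (invocation 6): componentwise max over VC(#2)=(0, 0, 1, 0), +1 at W0, giving (1, 0, 1, 0)
#6 (invocation 10): componentwise max over VC(#3)=(0, 0, 2, 0), +1 at W2, giving (0, 0, 3, 0)
#5 (invocation 9): componentwise max over VC(#1)=(0, 0, 0, 1), VC(#4)=(1, 0, 1, 0), +1 at W0, giving (2, 0, 1, 1)
#8 (invocation 13): componentwise max over VC(#5)=(2, 0, 1, 1), +1 at W0, giving (3, 0, 1, 1)
#10 (invocation 19): componentwise max over VC(#7)=(0, 1, 0, 0), VC(#8)=(3, 0, 1, 1), +1 at W0, giving (4, 1, 1, 1)
#9 (invocation 17): componentwise max over VC(#6)=(0, 0, 3, 0), VC(#8)=(3, 0, 1, 1), +1 at W2, giving (3, 0, 4, 1)
target: VC(#9) = (3, 0, 4, 1)

(3, 0, 4, 1)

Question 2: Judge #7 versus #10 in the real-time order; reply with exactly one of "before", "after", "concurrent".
#7 spans [12,15], #10 spans [19,20]
resp(#7)=15 < inv(#10)=19

before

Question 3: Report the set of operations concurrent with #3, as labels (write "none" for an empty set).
#3 spans [4,8]; an op avoiding the whole window 4..8 is ordered, any other is concurrent
#1 [1,5]: concurrent
#2 [2,3]: before
#4 [6,7]: concurrent
#5 [9,11]: after
#6 [10,14]: after
#7 [12,15]: after
#8 [13,16]: after
#9 [17,18]: after
#10 [19,20]: after

#1, #4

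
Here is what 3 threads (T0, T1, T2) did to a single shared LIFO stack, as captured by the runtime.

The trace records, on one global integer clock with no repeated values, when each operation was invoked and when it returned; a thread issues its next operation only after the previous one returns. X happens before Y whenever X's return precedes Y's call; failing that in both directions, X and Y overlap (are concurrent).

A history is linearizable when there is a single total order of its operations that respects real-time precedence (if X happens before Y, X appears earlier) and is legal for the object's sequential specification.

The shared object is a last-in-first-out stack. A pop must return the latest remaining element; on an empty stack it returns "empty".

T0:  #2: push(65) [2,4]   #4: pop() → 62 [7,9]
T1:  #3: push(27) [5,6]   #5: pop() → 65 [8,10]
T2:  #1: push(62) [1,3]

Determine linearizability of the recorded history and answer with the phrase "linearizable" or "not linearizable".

not linearizable

cut after 9 events: linearizable; cut after 10 events (#5 responds, time 10): not linearizable
the 5 completed operations admit 4 real-time orders; each fails the LIFO stack replay
for example #1, #2, #3, #4, #5 fails at step 4: #4 pop() → 62 is not legal there
for example #1, #2, #3, #5, #4 fails at step 4: #5 pop() → 65 is not legal there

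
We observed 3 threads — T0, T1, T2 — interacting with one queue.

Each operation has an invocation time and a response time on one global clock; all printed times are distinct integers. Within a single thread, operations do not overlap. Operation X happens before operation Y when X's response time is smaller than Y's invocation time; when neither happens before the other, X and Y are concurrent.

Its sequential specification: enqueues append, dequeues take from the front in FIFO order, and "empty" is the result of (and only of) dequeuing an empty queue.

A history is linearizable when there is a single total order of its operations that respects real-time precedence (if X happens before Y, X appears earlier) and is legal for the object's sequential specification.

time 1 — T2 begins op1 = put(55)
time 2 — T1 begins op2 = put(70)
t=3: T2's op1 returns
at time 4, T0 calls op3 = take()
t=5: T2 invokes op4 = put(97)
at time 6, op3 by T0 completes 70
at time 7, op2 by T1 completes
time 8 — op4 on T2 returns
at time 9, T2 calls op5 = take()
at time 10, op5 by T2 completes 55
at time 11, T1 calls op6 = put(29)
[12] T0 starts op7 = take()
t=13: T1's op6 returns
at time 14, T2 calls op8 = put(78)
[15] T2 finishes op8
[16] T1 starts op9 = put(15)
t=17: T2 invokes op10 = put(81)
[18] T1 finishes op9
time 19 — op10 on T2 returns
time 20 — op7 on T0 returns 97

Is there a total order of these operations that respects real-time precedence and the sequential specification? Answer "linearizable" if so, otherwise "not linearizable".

witness order: op2, op1, op3, op4, op5, op6, op7, op8, op9, op10
after step 1 (op2 put(70)): queue <70>
after step 2 (op1 put(55)): queue <70,55>
after step 3 (op3 take() → 70): queue <55>
after step 4 (op4 put(97)): queue <55,97>
after step 5 (op5 take() → 55): queue <97>
after step 6 (op6 put(29)): queue <97,29>
after step 7 (op7 take() → 97): queue <29>
after step 8 (op8 put(78)): queue <29,78>
after step 9 (op9 put(15)): queue <29,78,15>
after step 10 (op10 put(81)): queue <29,78,15,81>

linearizable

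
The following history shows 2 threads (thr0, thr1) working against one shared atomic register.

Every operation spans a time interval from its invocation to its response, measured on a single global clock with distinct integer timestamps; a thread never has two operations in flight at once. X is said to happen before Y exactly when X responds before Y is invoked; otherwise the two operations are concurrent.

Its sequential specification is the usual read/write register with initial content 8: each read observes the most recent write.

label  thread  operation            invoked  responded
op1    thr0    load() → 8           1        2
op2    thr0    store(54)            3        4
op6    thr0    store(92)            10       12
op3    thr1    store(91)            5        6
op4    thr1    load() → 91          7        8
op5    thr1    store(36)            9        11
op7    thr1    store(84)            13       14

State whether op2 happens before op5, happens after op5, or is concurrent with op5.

before

op2 spans [3,4], op5 spans [9,11]
resp(op2)=4 < inv(op5)=9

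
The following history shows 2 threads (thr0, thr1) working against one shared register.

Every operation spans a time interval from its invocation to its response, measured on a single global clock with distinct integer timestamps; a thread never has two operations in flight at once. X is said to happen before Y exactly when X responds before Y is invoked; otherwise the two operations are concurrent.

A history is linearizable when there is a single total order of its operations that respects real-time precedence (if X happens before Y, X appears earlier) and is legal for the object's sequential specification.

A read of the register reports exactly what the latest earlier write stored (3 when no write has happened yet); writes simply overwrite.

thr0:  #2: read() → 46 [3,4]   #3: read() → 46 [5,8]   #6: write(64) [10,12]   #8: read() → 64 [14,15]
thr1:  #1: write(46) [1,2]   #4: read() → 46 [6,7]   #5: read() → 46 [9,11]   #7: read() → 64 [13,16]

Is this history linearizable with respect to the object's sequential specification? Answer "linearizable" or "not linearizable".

linearizable

witness order: #1, #2, #3, #4, #5, #6, #7, #8
after step 1 (#1 write(46)): value 46
after step 2 (#2 read() → 46): value 46
after step 3 (#3 read() → 46): value 46
after step 4 (#4 read() → 46): value 46
after step 5 (#5 read() → 46): value 46
after step 6 (#6 write(64)): value 64
after step 7 (#7 read() → 64): value 64
after step 8 (#8 read() → 64): value 64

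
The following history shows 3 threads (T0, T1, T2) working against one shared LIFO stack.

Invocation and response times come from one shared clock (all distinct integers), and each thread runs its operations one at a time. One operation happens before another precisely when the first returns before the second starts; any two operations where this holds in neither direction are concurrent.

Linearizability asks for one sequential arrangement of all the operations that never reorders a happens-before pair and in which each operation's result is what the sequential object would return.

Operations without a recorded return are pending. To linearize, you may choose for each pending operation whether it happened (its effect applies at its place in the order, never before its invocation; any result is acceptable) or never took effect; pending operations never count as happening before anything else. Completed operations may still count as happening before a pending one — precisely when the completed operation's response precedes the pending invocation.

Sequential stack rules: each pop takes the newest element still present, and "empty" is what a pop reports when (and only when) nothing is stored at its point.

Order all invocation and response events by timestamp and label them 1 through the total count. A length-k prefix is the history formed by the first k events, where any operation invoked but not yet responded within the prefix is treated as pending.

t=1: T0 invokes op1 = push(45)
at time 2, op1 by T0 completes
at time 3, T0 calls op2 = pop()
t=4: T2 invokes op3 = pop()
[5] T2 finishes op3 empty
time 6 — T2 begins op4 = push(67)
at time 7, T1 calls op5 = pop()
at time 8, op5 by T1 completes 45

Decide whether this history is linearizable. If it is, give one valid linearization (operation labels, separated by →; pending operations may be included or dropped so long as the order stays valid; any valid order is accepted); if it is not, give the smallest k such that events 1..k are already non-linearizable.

events 1..7 are fine; event 8 — the response of op5 at time 8 — makes the prefix non-linearizable
exhaustive check: the 3 completed LIFO stack ops admit one real-time order; illegal
include/drop combinations of the 2 pending operations (op2, op4) were all tried; none helps
e.g. op1, op3, op5 (pending dropped): illegal at step 2, since op3 pop() → empty cannot apply there

not linearizable — minimal violating prefix: 8 events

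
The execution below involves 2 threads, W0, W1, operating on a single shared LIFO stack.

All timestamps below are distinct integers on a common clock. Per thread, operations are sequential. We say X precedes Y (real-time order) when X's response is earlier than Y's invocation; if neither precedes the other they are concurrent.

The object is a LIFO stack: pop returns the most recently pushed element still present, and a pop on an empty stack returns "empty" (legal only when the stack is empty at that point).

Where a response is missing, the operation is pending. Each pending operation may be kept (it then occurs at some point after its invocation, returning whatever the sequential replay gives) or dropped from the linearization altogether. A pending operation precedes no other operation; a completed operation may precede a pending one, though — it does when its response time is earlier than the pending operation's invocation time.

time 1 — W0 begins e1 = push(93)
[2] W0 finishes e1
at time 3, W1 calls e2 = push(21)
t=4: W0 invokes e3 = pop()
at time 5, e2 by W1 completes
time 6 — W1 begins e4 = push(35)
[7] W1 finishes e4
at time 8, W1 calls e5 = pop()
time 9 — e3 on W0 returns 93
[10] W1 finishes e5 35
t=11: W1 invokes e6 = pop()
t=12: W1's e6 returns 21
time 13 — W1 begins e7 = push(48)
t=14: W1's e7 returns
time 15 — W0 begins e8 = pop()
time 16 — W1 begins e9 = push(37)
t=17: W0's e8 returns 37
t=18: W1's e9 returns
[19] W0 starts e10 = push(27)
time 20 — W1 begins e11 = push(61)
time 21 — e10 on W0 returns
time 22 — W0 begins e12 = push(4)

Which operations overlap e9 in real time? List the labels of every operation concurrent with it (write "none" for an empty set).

e9 runs from 16 to 18; window-overlapping ops are concurrent
e1 [1,2]: before
e2 [3,5]: before
e3 [4,9]: before
e4 [6,7]: before
e5 [8,10]: before
e6 [11,12]: before
e7 [13,14]: before
e8 [15,17]: concurrent
e10 [19,21]: after
e11 [20,…): after
e12 [22,…): after

e8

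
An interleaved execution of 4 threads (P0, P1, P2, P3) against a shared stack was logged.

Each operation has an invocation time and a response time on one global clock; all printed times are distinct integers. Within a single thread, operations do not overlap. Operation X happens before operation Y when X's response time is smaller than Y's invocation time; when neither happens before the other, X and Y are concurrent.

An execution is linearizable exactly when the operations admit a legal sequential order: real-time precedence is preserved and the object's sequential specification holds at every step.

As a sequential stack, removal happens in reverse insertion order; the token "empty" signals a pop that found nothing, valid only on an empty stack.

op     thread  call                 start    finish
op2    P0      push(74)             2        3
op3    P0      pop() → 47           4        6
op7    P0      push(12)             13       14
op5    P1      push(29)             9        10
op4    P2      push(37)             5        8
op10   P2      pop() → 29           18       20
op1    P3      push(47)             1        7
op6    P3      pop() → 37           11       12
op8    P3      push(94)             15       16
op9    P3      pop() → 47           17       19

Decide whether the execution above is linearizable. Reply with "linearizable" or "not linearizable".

cut after 11 events: linearizable; cut after 12 events (op6 responds, time 12): not linearizable
every one of the 8 real-time-consistent orders over 6 completed stack ops fails the sequential spec
one such order, op1, op2, op3, op4, op5, op6, breaks at step 3 where op3 pop() → 47 is illegal
one such order, op1, op2, op4, op3, op5, op6, breaks at step 4 where op3 pop() → 47 is illegal

not linearizable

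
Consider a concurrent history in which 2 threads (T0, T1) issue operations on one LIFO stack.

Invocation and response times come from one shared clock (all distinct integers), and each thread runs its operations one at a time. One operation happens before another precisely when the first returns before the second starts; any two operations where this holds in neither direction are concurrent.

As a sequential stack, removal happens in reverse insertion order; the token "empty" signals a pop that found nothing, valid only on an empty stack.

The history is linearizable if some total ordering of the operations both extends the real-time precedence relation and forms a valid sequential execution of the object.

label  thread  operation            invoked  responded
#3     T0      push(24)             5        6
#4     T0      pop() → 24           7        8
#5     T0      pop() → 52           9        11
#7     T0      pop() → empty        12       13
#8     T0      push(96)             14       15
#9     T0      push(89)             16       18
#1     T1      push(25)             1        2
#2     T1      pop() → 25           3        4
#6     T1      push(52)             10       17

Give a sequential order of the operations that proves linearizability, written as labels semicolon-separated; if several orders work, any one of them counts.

#1; #2; #3; #4; #6; #5; #7; #8; #9

step 1: #1 push(25) — stack <25>
step 2: #2 pop() → 25 — stack <>
step 3: #3 push(24) — stack <24>
step 4: #4 pop() → 24 — stack <>
step 5: #6 push(52) — stack <52>
step 6: #5 pop() → 52 — stack <>
step 7: #7 pop() → empty — stack <>
step 8: #8 push(96) — stack <96>
step 9: #9 push(89) — stack <96,89>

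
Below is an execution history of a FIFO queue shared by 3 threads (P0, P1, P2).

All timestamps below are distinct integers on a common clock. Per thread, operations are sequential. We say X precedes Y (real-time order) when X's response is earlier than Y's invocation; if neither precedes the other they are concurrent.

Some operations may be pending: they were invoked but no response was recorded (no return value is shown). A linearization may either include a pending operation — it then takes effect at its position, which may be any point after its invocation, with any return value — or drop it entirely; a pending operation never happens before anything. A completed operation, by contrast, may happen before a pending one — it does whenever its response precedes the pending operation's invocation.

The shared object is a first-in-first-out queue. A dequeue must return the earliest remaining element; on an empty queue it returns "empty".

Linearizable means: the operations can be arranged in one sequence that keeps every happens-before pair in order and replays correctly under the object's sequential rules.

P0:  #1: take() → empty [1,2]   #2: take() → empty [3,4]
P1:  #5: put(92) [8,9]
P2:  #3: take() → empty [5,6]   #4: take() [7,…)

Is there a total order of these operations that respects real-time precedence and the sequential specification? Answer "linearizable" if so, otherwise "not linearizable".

linearizable

a witness: #1, #2, #3, #4, #5
step 1: #1 take() → empty — queue <>
step 2: #2 take() → empty — queue <>
step 3: #3 take() → empty — queue <>
step 4: #4 take() (pending, included) — queue <>
step 5: #5 put(92) — queue <92>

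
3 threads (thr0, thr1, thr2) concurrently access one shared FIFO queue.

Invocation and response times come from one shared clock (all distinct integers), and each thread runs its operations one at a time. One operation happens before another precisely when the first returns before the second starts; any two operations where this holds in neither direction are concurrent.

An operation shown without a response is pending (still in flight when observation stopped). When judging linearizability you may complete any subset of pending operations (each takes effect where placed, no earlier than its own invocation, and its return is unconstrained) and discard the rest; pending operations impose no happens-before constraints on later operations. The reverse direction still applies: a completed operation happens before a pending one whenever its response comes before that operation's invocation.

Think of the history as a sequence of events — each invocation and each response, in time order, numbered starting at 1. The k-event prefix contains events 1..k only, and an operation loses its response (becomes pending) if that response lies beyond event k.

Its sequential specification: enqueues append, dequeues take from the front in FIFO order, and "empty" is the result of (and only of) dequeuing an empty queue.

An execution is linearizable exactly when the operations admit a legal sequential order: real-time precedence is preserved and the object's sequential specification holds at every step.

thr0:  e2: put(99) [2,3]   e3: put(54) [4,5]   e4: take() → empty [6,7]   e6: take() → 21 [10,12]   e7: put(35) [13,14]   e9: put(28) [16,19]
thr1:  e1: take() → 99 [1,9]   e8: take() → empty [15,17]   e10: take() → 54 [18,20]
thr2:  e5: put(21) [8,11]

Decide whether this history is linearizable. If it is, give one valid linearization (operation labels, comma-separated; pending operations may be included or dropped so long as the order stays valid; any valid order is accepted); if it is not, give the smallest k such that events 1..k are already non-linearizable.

not linearizable — minimal violating prefix: 7 events

events 1..6 are fine; event 7 — the response of e4 at time 7 — makes the prefix non-linearizable
a single order respects real time; the 3 completed FIFO queue operations fail replay along it
including or dropping the 1 pending operation (e1) in any combination fails
take e2, e3, e4 (pending dropped): step 3 already fails, because e4 take() → empty cannot occur there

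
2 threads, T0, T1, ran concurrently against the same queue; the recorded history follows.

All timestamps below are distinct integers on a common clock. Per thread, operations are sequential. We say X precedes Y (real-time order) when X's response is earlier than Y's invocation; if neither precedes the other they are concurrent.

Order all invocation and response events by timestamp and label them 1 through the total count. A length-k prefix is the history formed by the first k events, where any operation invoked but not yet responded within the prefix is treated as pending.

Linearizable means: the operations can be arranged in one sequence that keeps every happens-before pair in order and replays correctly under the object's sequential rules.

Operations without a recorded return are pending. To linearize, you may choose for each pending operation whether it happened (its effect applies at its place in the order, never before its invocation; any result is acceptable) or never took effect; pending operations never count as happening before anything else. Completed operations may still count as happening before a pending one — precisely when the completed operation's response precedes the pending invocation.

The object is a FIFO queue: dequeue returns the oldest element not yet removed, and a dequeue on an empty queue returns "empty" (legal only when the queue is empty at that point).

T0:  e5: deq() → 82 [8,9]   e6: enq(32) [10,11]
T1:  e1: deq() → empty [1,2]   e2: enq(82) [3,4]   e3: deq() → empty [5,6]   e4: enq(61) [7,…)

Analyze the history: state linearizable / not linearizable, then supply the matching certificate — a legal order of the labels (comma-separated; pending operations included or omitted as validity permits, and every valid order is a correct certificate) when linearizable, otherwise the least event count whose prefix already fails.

not linearizable — minimal violating prefix: 6 events

cut after 5 events: linearizable; cut after 6 events (e3 responds, time 6): not linearizable
exhaustive check: the 3 completed queue ops admit one real-time order; illegal
e.g. e1, e2, e3: illegal at step 3, since e3 deq() → empty cannot apply there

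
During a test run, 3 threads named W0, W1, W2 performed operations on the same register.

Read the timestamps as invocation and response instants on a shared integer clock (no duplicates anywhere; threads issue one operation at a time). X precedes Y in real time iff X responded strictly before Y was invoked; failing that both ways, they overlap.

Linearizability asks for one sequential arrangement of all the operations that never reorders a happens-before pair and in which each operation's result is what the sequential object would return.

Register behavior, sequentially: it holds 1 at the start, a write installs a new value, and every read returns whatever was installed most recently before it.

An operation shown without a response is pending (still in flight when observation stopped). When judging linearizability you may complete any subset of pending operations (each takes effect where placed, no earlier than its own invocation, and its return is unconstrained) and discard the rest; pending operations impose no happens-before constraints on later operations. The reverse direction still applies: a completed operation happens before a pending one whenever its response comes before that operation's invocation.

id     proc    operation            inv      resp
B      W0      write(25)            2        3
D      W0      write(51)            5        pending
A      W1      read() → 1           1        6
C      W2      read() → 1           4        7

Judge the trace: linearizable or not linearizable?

events 1..6 are fine; event 7 — the response of C at time 7 — makes the prefix non-linearizable
all 3 real-time-respecting orders fail — 3 completed register operations, no legal replay
no escape via the 1 pending operation (D): every completion choice fails
take A, B, C (pending dropped): step 3 already fails, because C read() → 1 cannot occur there
take B, A, C (pending dropped): step 2 already fails, because A read() → 1 cannot occur there

not linearizable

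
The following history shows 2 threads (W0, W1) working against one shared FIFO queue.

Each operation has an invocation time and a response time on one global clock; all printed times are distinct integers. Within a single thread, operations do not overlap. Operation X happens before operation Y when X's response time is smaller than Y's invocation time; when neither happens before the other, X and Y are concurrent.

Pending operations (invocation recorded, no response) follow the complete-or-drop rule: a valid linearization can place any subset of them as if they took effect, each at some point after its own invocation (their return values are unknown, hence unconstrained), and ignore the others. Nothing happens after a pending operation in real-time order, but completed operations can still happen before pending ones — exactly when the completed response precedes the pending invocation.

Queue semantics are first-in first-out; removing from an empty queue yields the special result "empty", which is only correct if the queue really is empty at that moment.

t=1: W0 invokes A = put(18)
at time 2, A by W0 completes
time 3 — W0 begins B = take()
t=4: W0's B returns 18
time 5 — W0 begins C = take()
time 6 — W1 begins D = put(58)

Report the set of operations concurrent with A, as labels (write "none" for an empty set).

overlap test against A [1,2]: concurrent iff the interval meets 1..2
B [3,4]: after
C [5,…): after
D [6,…): after

none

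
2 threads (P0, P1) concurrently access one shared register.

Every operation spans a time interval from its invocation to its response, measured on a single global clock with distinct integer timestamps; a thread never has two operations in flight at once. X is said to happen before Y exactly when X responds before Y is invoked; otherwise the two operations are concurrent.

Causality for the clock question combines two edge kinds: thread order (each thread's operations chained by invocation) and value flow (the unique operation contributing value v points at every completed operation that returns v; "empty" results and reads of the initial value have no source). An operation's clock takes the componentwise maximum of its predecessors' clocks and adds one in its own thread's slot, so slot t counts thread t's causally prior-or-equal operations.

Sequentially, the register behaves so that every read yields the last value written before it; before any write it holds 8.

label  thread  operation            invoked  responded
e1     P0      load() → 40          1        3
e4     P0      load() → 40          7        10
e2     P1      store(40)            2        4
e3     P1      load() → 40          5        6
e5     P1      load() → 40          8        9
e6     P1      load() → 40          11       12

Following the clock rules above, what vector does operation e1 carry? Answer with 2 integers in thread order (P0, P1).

invoked at 2, e2 has no predecessors; its own P1 bump gives (0, 1)
invoked at 5, e3 merges VC(e2)=(0, 1) and bumps P1's slot → (0, 2)
invoked at 1, e1 merges VC(e2)=(0, 1) and bumps P0's slot → (1, 1)
invoked at 8, e5 merges VC(e2)=(0, 1), VC(e3)=(0, 2) and bumps P1's slot → (0, 3)
invoked at 7, e4 merges VC(e1)=(1, 1), VC(e2)=(0, 1) and bumps P0's slot → (2, 1)
invoked at 11, e6 merges VC(e2)=(0, 1), VC(e5)=(0, 3) and bumps P1's slot → (0, 4)
target: VC(e1) = (1, 1)

(1, 1)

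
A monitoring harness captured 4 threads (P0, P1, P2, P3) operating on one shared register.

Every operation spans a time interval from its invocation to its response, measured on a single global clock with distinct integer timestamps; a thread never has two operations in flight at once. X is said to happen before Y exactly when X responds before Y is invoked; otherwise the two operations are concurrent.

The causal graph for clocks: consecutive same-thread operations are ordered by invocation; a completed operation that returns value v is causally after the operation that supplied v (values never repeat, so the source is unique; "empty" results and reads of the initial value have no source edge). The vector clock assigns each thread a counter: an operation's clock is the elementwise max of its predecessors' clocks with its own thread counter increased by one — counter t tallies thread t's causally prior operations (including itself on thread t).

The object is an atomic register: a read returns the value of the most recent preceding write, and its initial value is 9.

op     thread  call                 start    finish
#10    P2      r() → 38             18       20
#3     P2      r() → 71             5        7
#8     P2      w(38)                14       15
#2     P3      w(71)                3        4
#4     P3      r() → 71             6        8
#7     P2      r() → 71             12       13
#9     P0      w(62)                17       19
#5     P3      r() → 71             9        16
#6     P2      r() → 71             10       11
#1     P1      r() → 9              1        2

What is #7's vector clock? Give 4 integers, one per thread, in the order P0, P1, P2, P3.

(0, 0, 3, 1)

no predecessors for #2 (invoked 3): P3 increments from zero → (0, 0, 0, 1)
no predecessors for #1 (invoked 1): P1 increments from zero → (0, 1, 0, 0)
no predecessors for #9 (invoked 17): P0 increments from zero → (1, 0, 0, 0)
#4 (invocation 6): componentwise max over VC(#2)=(0, 0, 0, 1), +1 at P3, giving (0, 0, 0, 2)
#3 (invocation 5): componentwise max over VC(#2)=(0, 0, 0, 1), +1 at P2, giving (0, 0, 1, 1)
#5 (invocation 9): componentwise max over VC(#2)=(0, 0, 0, 1), VC(#4)=(0, 0, 0, 2), +1 at P3, giving (0, 0, 0, 3)
#6 (invocation 10): componentwise max over VC(#2)=(0, 0, 0, 1), VC(#3)=(0, 0, 1, 1), +1 at P2, giving (0, 0, 2, 1)
#7 (invocation 12): componentwise max over VC(#2)=(0, 0, 0, 1), VC(#6)=(0, 0, 2, 1), +1 at P2, giving (0, 0, 3, 1)
#8 (invocation 14): componentwise max over VC(#7)=(0, 0, 3, 1), +1 at P2, giving (0, 0, 4, 1)
#10 (invocation 18): componentwise max over VC(#8)=(0, 0, 4, 1), +1 at P2, giving (0, 0, 5, 1)
target: VC(#7) = (0, 0, 3, 1)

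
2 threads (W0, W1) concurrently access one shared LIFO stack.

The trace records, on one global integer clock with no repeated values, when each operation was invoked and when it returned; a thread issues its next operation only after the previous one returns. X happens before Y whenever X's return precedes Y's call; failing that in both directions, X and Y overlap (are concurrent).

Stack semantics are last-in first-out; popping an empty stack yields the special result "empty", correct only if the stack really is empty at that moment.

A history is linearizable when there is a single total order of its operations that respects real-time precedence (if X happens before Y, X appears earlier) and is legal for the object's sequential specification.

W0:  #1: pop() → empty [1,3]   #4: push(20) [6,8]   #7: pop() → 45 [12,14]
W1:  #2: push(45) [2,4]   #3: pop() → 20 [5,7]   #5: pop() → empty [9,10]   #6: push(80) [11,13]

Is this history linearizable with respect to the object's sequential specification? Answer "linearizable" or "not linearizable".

through event 9 a valid linearization exists; event 10 (#5 responding at time 10) ends that
all 4 real-time-respecting orders fail — 5 completed LIFO stack operations, no legal replay
take #1, #2, #3, #4, #5: step 3 already fails, because #3 pop() → 20 cannot occur there
take #1, #2, #4, #3, #5: step 5 already fails, because #5 pop() → empty cannot occur there

not linearizable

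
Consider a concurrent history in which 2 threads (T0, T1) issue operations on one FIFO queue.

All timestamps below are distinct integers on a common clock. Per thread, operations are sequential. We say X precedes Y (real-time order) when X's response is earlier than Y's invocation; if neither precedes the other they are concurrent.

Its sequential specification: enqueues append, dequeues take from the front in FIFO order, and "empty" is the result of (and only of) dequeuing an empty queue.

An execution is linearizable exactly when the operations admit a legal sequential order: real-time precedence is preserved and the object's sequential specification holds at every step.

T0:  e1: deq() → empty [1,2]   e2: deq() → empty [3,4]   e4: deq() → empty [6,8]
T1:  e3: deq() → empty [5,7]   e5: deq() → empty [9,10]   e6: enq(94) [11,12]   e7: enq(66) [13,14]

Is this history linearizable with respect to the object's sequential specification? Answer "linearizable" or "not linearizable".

linearizable

witness order: e1, e2, e3, e4, e5, e6, e7
step 1: e1 deq() → empty — queue <>
step 2: e2 deq() → empty — queue <>
step 3: e3 deq() → empty — queue <>
step 4: e4 deq() → empty — queue <>
step 5: e5 deq() → empty — queue <>
step 6: e6 enq(94) — queue <94>
step 7: e7 enq(66) — queue <94,66>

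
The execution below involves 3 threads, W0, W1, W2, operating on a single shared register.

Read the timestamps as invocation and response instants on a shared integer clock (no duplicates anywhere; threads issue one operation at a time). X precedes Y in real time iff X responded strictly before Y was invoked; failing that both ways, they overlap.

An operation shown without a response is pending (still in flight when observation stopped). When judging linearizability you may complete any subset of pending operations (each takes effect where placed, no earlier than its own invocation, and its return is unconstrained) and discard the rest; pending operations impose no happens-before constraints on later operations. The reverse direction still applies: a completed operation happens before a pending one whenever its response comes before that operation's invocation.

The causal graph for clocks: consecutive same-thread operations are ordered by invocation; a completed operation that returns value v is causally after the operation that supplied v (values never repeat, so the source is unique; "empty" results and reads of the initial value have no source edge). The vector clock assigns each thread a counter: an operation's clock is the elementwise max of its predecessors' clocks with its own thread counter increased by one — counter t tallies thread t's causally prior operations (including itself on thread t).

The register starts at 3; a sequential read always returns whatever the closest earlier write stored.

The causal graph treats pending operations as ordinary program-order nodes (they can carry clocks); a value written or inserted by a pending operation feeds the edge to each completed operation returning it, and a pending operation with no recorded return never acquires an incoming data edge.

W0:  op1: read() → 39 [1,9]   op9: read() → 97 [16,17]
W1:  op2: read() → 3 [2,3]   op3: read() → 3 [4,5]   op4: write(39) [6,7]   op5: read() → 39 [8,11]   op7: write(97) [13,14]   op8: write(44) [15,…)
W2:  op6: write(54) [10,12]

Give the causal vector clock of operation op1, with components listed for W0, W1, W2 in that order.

no predecessors for op6 (invoked 10): W2 increments from zero → (0, 0, 1)
no predecessors for op2 (invoked 2): W1 increments from zero → (0, 1, 0)
merge at op3 (invoked 4): VC(op2)=(0, 1, 0), own-thread bump on W1 → (0, 2, 0)
merge at op4 (invoked 6): VC(op3)=(0, 2, 0), own-thread bump on W1 → (0, 3, 0)
merge at op5 (invoked 8): VC(op4)=(0, 3, 0), own-thread bump on W1 → (0, 4, 0)
merge at op1 (invoked 1): VC(op4)=(0, 3, 0), own-thread bump on W0 → (1, 3, 0)
merge at op7 (invoked 13): VC(op5)=(0, 4, 0), own-thread bump on W1 → (0, 5, 0)
merge at op8 (invoked 15): VC(op7)=(0, 5, 0), own-thread bump on W1 → (0, 6, 0)
merge at op9 (invoked 16): VC(op1)=(1, 3, 0), VC(op7)=(0, 5, 0), own-thread bump on W0 → (2, 5, 0)
target: VC(op1) = (1, 3, 0)

(1, 3, 0)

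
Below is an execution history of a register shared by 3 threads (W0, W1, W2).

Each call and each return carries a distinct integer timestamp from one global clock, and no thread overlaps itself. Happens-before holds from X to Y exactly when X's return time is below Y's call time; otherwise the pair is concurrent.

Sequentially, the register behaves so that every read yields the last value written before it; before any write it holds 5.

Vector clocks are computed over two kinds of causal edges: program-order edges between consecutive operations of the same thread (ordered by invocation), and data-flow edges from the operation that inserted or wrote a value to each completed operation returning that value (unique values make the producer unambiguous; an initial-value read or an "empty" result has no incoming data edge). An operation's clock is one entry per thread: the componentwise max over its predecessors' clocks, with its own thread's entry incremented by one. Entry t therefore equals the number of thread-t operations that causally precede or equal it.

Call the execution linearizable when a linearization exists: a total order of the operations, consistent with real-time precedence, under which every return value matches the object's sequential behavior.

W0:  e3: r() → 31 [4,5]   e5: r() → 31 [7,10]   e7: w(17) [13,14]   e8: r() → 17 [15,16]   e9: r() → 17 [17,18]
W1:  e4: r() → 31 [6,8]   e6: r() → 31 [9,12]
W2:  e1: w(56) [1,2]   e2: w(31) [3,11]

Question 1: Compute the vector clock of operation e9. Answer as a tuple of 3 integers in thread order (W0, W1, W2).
Answer: (5, 0, 2)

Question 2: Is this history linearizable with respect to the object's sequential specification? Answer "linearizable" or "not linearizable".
witness order: e1, e2, e3, e4, e5, e6, e7, e8, e9
after step 1 (e1 w(56)): value 56
after step 2 (e2 w(31)): value 31
after step 3 (e3 r() → 31): value 31
after step 4 (e4 r() → 31): value 31
after step 5 (e5 r() → 31): value 31
after step 6 (e6 r() → 31): value 31
after step 7 (e7 w(17)): value 17
after step 8 (e8 r() → 17): value 17
after step 9 (e9 r() → 17): value 17

linearizable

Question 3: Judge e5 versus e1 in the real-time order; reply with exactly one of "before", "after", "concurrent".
Answer: after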